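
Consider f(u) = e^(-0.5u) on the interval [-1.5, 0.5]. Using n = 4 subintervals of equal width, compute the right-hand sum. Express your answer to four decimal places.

2.3558

Δu = (0.5 − (-1.5))/4 = 0.5.
Right endpoints: -1, -0.5, 0, 0.5.
f(-1) ≈ 1.6487, f(-0.5) ≈ 1.2840, f(0) ≈ 1.0000, f(0.5) ≈ 0.7788.
Sum = Δu · [f(-1) + f(-0.5) + f(0) + f(0.5)].
Sum ≈ 2.3558.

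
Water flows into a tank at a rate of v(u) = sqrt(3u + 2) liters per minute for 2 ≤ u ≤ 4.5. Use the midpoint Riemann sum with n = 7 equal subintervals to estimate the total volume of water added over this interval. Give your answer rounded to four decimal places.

Δu = (4.5 − 2)/7 = 5/14.
Midpoints: 61/28, 71/28, 81/28, 3.25, 101/28, 111/28, 121/28.
v(61/28) ≈ 2.9216, v(71/28) ≈ 3.0995, v(81/28) ≈ 3.2678, v(3.25) ≈ 3.4278, v(101/28) ≈ 3.5807, v(111/28) ≈ 3.7273, v(121/28) ≈ 3.8684.
Sum = Δu · [v(61/28) + v(71/28) + v(81/28) + ...].
Sum ≈ 8.5333.

8.5333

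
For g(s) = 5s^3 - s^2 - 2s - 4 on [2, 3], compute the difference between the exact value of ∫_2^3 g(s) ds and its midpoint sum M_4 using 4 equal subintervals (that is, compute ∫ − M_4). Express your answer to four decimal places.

0.1901

Exact integral: ∫_2^3 g(s) ds ≈ 65.916667.
M_4 = 65.7265625.
Error ≈ 65.916667 − 65.7265625 ≈ 0.1901.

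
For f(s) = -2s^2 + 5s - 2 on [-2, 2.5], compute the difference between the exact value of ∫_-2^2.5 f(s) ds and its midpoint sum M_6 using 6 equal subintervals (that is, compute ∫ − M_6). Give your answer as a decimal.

-0.421875

Exact integral: ∫_-2^2.5 f(s) ds = -19.125.
M_6 = -18.703125.
Error = -19.125 − (-18.703125) = -0.421875.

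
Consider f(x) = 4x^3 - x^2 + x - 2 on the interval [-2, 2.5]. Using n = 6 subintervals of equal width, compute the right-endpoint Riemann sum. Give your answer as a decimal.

44.4375

Δx = (2.5 − (-2))/6 = 0.75.
Right endpoints: -1.25, -0.5, 0.25, 1, 1.75, 2.5.
f(-1.25) = -12.625, f(-0.5) = -3.25, f(0.25) = -1.75, f(1) = 2, f(1.75) = 18.125, f(2.5) = 56.75.
Sum = Δx · [f(-1.25) + f(-0.5) + f(0.25) + ...].
Sum = 44.4375.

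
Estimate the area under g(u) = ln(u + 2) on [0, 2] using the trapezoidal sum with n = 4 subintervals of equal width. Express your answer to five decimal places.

2.15369

Δu = (2 − 0)/4 = 0.5.
g(0) ≈ 0.69315, g(0.5) ≈ 0.91629, g(1) ≈ 1.09861, g(1.5) ≈ 1.25276, g(2) ≈ 1.38629.
T_4 = (Δu/2)·[g(u_0) + 2g(u_1) + 2g(u_2) + 2g(u_3) + g(u_4)].
Sum ≈ 2.15369.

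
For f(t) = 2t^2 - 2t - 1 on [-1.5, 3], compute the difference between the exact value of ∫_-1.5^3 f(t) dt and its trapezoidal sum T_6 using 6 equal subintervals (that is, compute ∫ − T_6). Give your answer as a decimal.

-0.84375

Exact integral: ∫_-1.5^3 f(t) dt = 9.
T_6 = 9.84375.
Error = 9 − 9.84375 = -0.84375.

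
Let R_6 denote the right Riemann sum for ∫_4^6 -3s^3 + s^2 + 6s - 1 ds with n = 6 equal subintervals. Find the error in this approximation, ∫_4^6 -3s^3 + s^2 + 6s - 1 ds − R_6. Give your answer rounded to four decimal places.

72.2963

Exact integral: ∫_4^6 f(s) ds ≈ -671.333333.
R_6 ≈ -743.629630.
Error ≈ -671.333333 − (-743.629630) ≈ 72.2963.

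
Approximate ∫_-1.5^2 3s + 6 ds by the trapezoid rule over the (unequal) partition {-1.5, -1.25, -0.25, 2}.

23.625

Subinterval widths: 0.25, 1, 2.25.
f(-1.5) = 1.5, f(-1.25) = 2.25, f(-0.25) = 5.25, f(2) = 12.
On each subinterval the trapezoid contributes (Δs_i/2)·[f(s_{i-1}) + f(s_i)].
Sum = 23.625.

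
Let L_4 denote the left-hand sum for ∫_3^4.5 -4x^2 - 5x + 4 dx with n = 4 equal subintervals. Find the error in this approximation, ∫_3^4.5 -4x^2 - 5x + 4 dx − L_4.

Exact integral: ∫_3^4.5 f(x) dx = -107.625.
L_4 = -97.921875.
Error = -107.625 − (-97.921875) = -9.703125.

-9.703125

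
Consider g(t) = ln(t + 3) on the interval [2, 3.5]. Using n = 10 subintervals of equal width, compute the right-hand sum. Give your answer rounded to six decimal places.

2.639115

Δt = (3.5 − 2)/10 = 0.15.
Right endpoints: 2.15, 2.3, 2.45, 2.6, 2.75, 2.9, 3.05, 3.2, 3.35, 3.5.
g(2.15) ≈ 1.638997, g(2.3) ≈ 1.667707, g(2.45) ≈ 1.695616, g(2.6) ≈ 1.722767, g(2.75) ≈ 1.749200, g(2.9) ≈ 1.774952, g(3.05) ≈ 1.800058, g(3.2) ≈ 1.824549, g(3.35) ≈ 1.848455, g(3.5) ≈ 1.871802.
Sum = Δt · [g(2.15) + g(2.3) + g(2.45) + ...].
Sum ≈ 2.639115.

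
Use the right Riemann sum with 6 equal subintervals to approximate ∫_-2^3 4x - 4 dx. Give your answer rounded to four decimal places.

-1.6667

Δx = (3 − (-2))/6 = 5/6.
Right endpoints: -7/6, -1/3, 0.5, 4/3, 13/6, 3.
f(-7/6) = -26/3, f(-1/3) = -16/3, f(0.5) = -2, f(4/3) = 4/3, f(13/6) = 14/3, f(3) = 8.
Sum = Δx · [f(-7/6) + f(-1/3) + f(0.5) + ...].
Sum ≈ -1.6667.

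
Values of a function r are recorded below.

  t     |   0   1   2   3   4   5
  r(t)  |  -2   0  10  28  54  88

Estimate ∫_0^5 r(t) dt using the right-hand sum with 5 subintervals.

Δt = 1.
Sum = 1·[0 + 10 + 28 + 54 + 88] = 180.

180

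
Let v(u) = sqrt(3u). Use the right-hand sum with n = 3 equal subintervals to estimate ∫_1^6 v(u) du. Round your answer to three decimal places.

Δu = (6 − 1)/3 = 5/3.
Right endpoints: 8/3, 13/3, 6.
v(8/3) ≈ 2.828, v(13/3) ≈ 3.606, v(6) ≈ 4.243.
Sum = Δu · [v(8/3) + v(13/3) + v(6)].
Sum ≈ 17.794.

17.794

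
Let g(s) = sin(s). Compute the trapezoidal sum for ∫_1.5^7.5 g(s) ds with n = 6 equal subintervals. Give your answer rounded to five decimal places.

Δs = (7.5 − 1.5)/6 = 1.
g(1.5) ≈ 0.99749, g(2.5) ≈ 0.59847, g(3.5) ≈ -0.35078, g(4.5) ≈ -0.97753, g(5.5) ≈ -0.70554, g(6.5) ≈ 0.21512, g(7.5) ≈ 0.93800.
T_6 = (Δs/2)·[g(s_0) + 2g(s_1) + ... + 2g(s_{5}) + g(s_6)].
Sum ≈ -0.25251.

-0.25251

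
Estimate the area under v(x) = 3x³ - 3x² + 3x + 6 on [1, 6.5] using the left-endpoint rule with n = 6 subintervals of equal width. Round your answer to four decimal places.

855.9041

Δx = (6.5 − 1)/6 = 11/12.
Left endpoints: 1, 23/12, 17/6, 3.75, 14/3, 67/12.
v(1) = 9, v(23/12) = 12587/576, v(17/6) = 4223/72, v(3.75) = 133.265625, v(14/3) = 2336/9, v(67/12) = 259999/576.
Sum = Δx · [v(1) + v(23/12) + v(17/6) + ...].
Sum ≈ 855.9041.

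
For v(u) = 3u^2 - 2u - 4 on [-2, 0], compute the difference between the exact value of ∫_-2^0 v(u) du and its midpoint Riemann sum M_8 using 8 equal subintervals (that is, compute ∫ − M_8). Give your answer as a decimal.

0.03125

Exact integral: ∫_-2^0 v(u) du = 4.
M_8 = 3.96875.
Error = 4 − 3.96875 = 0.03125.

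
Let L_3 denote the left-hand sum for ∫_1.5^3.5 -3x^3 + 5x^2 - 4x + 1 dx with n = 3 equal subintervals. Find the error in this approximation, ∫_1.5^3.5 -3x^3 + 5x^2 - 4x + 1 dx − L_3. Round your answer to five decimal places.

Exact integral: ∫_1.5^3.5 f(x) dx ≈ -60.9166667.
L_3 ≈ -38.0092593.
Error ≈ -60.9166667 − (-38.0092593) ≈ -22.90741.

-22.90741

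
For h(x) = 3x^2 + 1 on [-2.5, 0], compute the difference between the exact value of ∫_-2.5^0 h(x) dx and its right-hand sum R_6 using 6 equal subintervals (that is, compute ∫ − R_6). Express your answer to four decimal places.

3.6892

Exact integral: ∫_-2.5^0 h(x) dx = 18.125.
R_6 ≈ 14.435764.
Error ≈ 18.125 − 14.435764 ≈ 3.6892.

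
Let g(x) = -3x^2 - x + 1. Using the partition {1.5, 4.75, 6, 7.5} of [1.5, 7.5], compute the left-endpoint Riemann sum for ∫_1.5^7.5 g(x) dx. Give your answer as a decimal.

Subinterval widths: 3.25, 1.25, 1.5.
Left endpoints: 1.5, 4.75, 6.
g(1.5) = -7.25, g(4.75) = -71.4375, g(6) = -113.
Sum = Σ Δx_i · g(x_i).
Sum = -282.359375.

-282.359375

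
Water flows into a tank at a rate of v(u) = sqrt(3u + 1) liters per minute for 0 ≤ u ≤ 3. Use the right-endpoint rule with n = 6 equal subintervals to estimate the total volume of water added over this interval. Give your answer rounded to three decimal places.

7.325

Δu = (3 − 0)/6 = 0.5.
Right endpoints: 0.5, 1, 1.5, 2, 2.5, 3.
v(0.5) ≈ 1.581, v(1) ≈ 2.000, v(1.5) ≈ 2.345, v(2) ≈ 2.646, v(2.5) ≈ 2.915, v(3) ≈ 3.162.
Sum = Δu · [v(0.5) + v(1) + v(1.5) + ...].
Sum ≈ 7.325.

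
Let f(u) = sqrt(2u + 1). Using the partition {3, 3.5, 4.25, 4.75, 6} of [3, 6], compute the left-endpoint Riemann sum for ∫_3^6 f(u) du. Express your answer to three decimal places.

Subinterval widths: 0.5, 0.75, 0.5, 1.25.
Left endpoints: 3, 3.5, 4.25, 4.75.
f(3) ≈ 2.646, f(3.5) ≈ 2.828, f(4.25) ≈ 3.082, f(4.75) ≈ 3.240.
Sum = Σ Δu_i · f(u_i).
Sum ≈ 9.036.

9.036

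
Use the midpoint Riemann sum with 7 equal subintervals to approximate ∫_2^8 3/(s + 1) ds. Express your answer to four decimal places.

3.2869

Δs = (8 − 2)/7 = 6/7.
Midpoints: 17/7, 23/7, 29/7, 5, 41/7, 47/7, 53/7.
f(17/7) = 0.875, f(23/7) = 0.7, f(29/7) = 7/12, f(5) = 0.5, f(41/7) = 0.4375, f(47/7) = 7/18, f(53/7) = 0.35.
Sum = Δs · [f(17/7) + f(23/7) + f(29/7) + ...].
Sum ≈ 3.2869.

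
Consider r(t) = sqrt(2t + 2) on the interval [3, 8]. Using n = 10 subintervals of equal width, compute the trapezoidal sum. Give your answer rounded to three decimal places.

Δt = (8 − 3)/10 = 0.5.
r(3) ≈ 2.828, r(3.5) ≈ 3.000, r(4) ≈ 3.162, r(4.5) ≈ 3.317, r(5) ≈ 3.464, r(5.5) ≈ 3.606, r(6) ≈ 3.742, r(6.5) ≈ 3.873, r(7) ≈ 4.000, r(7.5) ≈ 4.123, r(8) ≈ 4.243.
T_10 = (Δt/2)·[r(t_0) + 2r(t_1) + ... + 2r(t_{9}) + r(t_10)].
Sum ≈ 17.911.

17.911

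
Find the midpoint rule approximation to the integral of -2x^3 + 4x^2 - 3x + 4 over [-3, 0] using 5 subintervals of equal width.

Δx = (0 − (-3))/5 = 0.6.
Midpoints: -2.7, -2.1, -1.5, -0.9, -0.3.
f(-2.7) = 80.626, f(-2.1) = 46.462, f(-1.5) = 24.25, f(-0.9) = 11.398, f(-0.3) = 5.314.
Sum = Δx · [f(-2.7) + f(-2.1) + f(-1.5) + f(-0.9) + f(-0.3)].
Sum = 100.83.

100.83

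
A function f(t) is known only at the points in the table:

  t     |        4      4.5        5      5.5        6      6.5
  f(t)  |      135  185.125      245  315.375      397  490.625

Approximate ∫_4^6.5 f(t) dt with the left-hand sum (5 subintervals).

Δt = 0.5.
Sum = 0.5·[135 + 185.125 + 245 + 315.375 + 397] = 638.75.

638.75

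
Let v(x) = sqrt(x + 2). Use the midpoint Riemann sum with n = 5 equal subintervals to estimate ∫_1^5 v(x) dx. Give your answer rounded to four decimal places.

Δx = (5 − 1)/5 = 0.8.
Midpoints: 1.4, 2.2, 3, 3.8, 4.6.
v(1.4) ≈ 1.8439, v(2.2) ≈ 2.0494, v(3) ≈ 2.2361, v(3.8) ≈ 2.4083, v(4.6) ≈ 2.5690.
Sum = Δx · [v(1.4) + v(2.2) + v(3) + v(3.8) + v(4.6)].
Sum ≈ 8.8854.

8.8854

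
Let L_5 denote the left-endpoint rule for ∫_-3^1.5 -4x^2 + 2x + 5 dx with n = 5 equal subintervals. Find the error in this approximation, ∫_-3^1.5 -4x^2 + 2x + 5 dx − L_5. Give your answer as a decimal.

Exact integral: ∫_-3^1.5 f(x) dx = -24.75.
L_5 = -43.38.
Error = -24.75 − (-43.38) = 18.63.

18.63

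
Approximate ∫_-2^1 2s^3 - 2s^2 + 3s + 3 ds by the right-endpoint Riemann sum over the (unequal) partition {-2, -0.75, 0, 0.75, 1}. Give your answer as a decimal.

5.953125

Subinterval widths: 1.25, 0.75, 0.75, 0.25.
Right endpoints: -0.75, 0, 0.75, 1.
f(-0.75) = -1.21875, f(0) = 3, f(0.75) = 4.96875, f(1) = 6.
Sum = Σ Δs_i · f(s_i).
Sum = 5.953125.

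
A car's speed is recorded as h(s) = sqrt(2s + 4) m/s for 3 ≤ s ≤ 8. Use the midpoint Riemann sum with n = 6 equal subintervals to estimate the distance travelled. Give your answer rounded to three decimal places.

19.276

Δs = (8 − 3)/6 = 5/6.
Midpoints: 41/12, 4.25, 61/12, 71/12, 6.75, 91/12.
h(41/12) ≈ 3.291, h(4.25) ≈ 3.536, h(61/12) ≈ 3.764, h(71/12) ≈ 3.979, h(6.75) ≈ 4.183, h(91/12) ≈ 4.378.
Sum = Δs · [h(41/12) + h(4.25) + h(61/12) + ...].
Sum ≈ 19.276.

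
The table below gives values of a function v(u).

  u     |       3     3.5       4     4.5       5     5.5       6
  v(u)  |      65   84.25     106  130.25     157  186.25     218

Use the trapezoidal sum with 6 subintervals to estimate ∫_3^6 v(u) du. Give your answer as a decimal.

Δu = 0.5.
T_6 = (0.5/2)·[65 + 2·84.25 + 2·106 + 2·130.25 + 2·157 + 2·186.25 + 218] = 402.625.

402.625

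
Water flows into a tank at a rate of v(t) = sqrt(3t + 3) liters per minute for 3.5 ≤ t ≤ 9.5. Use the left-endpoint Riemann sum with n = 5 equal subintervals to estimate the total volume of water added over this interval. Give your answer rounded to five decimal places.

Δt = (9.5 − 3.5)/5 = 1.2.
Left endpoints: 3.5, 4.7, 5.9, 7.1, 8.3.
v(3.5) ≈ 3.67423, v(4.7) ≈ 4.13521, v(5.9) ≈ 4.54973, v(7.1) ≈ 4.92950, v(8.3) ≈ 5.28205.
Sum = Δt · [v(3.5) + v(4.7) + v(5.9) + v(7.1) + v(8.3)].
Sum ≈ 27.08487.

27.08487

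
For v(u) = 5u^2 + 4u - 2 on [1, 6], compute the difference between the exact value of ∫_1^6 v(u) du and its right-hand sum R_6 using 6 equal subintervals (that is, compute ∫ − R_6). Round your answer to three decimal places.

Exact integral: ∫_1^6 v(u) du ≈ 418.33333.
R_6 ≈ 502.47685.
Error ≈ 418.33333 − 502.47685 ≈ -84.144.

-84.144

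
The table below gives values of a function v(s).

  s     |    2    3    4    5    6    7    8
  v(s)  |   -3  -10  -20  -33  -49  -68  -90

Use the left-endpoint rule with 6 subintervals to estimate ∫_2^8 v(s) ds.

-183

Δs = 1.
Sum = 1·[(-3) + (-10) + (-20) + (-33) + (-49) + (-68)] = -183.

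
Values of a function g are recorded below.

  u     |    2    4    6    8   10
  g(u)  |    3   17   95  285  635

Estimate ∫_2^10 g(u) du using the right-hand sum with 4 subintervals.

2064

Δu = 2.
Sum = 2·[17 + 95 + 285 + 635] = 2064.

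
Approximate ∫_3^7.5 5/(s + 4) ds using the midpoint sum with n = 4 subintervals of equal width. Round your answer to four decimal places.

2.4788

Δs = (7.5 − 3)/4 = 1.125.
Midpoints: 3.5625, 4.6875, 5.8125, 6.9375.
f(3.5625) = 80/121, f(4.6875) = 80/139, f(5.8125) = 80/157, f(6.9375) = 16/35.
Sum = Δs · [f(3.5625) + f(4.6875) + f(5.8125) + f(6.9375)].
Sum ≈ 2.4788.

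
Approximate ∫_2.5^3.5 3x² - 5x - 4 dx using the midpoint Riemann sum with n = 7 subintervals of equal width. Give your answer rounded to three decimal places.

8.245

Δx = (3.5 − 2.5)/7 = 1/7.
Midpoints: 18/7, 19/7, 20/7, 3, 22/7, 23/7, 24/7.
f(18/7) = 146/49, f(19/7) = 222/49, f(20/7) = 304/49, f(3) = 8, f(22/7) = 486/49, f(23/7) = 586/49, f(24/7) = 692/49.
Sum = Δx · [f(18/7) + f(19/7) + f(20/7) + ...].
Sum ≈ 8.245.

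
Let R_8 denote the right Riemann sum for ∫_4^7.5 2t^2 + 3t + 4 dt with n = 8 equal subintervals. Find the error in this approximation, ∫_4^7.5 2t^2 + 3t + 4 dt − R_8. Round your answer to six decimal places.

Exact integral: ∫_4^7.5 f(t) dt ≈ 312.95833333.
R_8 ≈ 333.08789062.
Error ≈ 312.95833333 − 333.08789062 ≈ -20.129557.

-20.129557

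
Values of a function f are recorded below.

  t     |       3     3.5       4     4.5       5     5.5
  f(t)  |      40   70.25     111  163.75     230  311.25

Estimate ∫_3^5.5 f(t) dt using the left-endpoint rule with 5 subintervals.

307.5

Δt = 0.5.
Sum = 0.5·[40 + 70.25 + 111 + 163.75 + 230] = 307.5.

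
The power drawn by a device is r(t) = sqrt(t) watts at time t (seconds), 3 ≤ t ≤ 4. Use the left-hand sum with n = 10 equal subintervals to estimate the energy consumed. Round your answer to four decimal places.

1.8558

Δt = (4 − 3)/10 = 0.1.
Left endpoints: 3, 3.1, 3.2, 3.3, 3.4, 3.5, 3.6, 3.7, 3.8, 3.9.
r(3) ≈ 1.7321, r(3.1) ≈ 1.7607, r(3.2) ≈ 1.7889, r(3.3) ≈ 1.8166, r(3.4) ≈ 1.8439, r(3.5) ≈ 1.8708, r(3.6) ≈ 1.8974, r(3.7) ≈ 1.9235, r(3.8) ≈ 1.9494, r(3.9) ≈ 1.9748.
Sum = Δt · [r(3) + r(3.1) + r(3.2) + ...].
Sum ≈ 1.8558.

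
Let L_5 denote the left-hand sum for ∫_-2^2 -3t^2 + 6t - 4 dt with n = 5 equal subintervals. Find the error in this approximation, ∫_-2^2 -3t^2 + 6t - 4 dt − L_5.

Exact integral: ∫_-2^2 f(t) dt = -32.
L_5 = -42.88.
Error = -32 − (-42.88) = 10.88.

10.88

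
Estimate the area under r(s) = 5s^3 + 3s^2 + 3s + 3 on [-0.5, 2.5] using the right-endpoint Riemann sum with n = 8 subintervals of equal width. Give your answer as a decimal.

Δs = (2.5 − (-0.5))/8 = 0.375.
Right endpoints: -0.125, 0.25, 0.625, 1, 1.375, 1.75, 2.125, 2.5.
r(-0.125) = 1363/512, r(0.25) = 4.015625, r(0.625) = 3721/512, r(1) = 14, r(1.375) = 13207/512, r(1.75) = 44.234375, r(2.125) = 36301/512, r(2.5) = 107.375.
Sum = Δs · [r(-0.125) + r(0.25) + r(0.625) + ...].
Sum = 103.59375.

103.59375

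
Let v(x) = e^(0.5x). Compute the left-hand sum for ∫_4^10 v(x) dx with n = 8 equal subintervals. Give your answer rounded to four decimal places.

232.4617

Δx = (10 − 4)/8 = 0.75.
Left endpoints: 4, 4.75, 5.5, 6.25, 7, 7.75, 8.5, 9.25.
v(4) ≈ 7.3891, v(4.75) ≈ 10.7510, v(5.5) ≈ 15.6426, v(6.25) ≈ 22.7599, v(7) ≈ 33.1155, v(7.75) ≈ 48.1827, v(8.5) ≈ 70.1054, v(9.25) ≈ 102.0028.
Sum = Δx · [v(4) + v(4.75) + v(5.5) + ...].
Sum ≈ 232.4617.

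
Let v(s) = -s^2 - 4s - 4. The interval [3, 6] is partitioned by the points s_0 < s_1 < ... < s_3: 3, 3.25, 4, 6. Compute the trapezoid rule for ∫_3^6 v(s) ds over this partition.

-130.40625

Subinterval widths: 0.25, 0.75, 2.
v(3) = -25, v(3.25) = -27.5625, v(4) = -36, v(6) = -64.
On each subinterval the trapezoid contributes (Δs_i/2)·[v(s_{i-1}) + v(s_i)].
Sum = -130.40625.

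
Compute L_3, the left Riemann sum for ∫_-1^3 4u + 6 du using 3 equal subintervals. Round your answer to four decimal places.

29.3333

Δu = (3 − (-1))/3 = 4/3.
Left endpoints: -1, 1/3, 5/3.
f(-1) = 2, f(1/3) = 22/3, f(5/3) = 38/3.
Sum = Δu · [f(-1) + f(1/3) + f(5/3)].
Sum ≈ 29.3333.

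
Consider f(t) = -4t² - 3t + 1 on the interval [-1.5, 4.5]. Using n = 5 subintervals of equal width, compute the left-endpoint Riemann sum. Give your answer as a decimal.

-98.76

Δt = (4.5 − (-1.5))/5 = 1.2.
Left endpoints: -1.5, -0.3, 0.9, 2.1, 3.3.
f(-1.5) = -3.5, f(-0.3) = 1.54, f(0.9) = -4.94, f(2.1) = -22.94, f(3.3) = -52.46.
Sum = Δt · [f(-1.5) + f(-0.3) + f(0.9) + f(2.1) + f(3.3)].
Sum = -98.76.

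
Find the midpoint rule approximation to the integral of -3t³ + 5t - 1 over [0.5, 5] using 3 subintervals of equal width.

Δt = (5 − 0.5)/3 = 1.5.
Midpoints: 1.25, 2.75, 4.25.
f(1.25) = -0.609375, f(2.75) = -49.640625, f(4.25) = -210.046875.
Sum = Δt · [f(1.25) + f(2.75) + f(4.25)].
Sum = -390.4453125.

-390.4453125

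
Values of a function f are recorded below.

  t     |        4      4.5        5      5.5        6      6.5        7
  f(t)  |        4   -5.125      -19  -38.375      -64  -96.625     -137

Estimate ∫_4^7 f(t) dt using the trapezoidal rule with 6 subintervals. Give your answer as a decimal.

-144.8125

Δt = 0.5.
T_6 = (0.5/2)·[4 + 2·(-5.125) + 2·(-19) + 2·(-38.375) + 2·(-64) + 2·(-96.625) + (-137)] = -144.8125.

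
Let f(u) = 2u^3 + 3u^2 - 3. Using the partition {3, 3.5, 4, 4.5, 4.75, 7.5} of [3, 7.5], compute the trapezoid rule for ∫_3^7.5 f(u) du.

Subinterval widths: 0.5, 0.5, 0.5, 0.25, 2.75.
f(3) = 78, f(3.5) = 119.5, f(4) = 173, f(4.5) = 240, f(4.75) = 279.03125, f(7.5) = 1009.5.
On each subinterval the trapezoid contributes (Δu_i/2)·[f(u_{i-1}) + f(u_i)].
Sum = 2062.359375.

2062.359375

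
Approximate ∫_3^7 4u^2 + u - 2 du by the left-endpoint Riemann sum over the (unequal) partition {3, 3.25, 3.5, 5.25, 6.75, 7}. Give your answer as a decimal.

Subinterval widths: 0.25, 0.25, 1.75, 1.5, 0.25.
Left endpoints: 3, 3.25, 3.5, 5.25, 6.75.
f(3) = 37, f(3.25) = 43.5, f(3.5) = 50.5, f(5.25) = 113.5, f(6.75) = 187.
Sum = Σ Δu_i · f(u_i).
Sum = 325.5.

325.5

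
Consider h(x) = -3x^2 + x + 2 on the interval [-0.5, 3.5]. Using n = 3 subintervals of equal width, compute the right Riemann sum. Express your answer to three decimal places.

Δx = (3.5 − (-0.5))/3 = 4/3.
Right endpoints: 5/6, 13/6, 3.5.
h(5/6) = 0.75, h(13/6) = -119/12, h(3.5) = -31.25.
Sum = Δx · [h(5/6) + h(13/6) + h(3.5)].
Sum ≈ -53.889.

-53.889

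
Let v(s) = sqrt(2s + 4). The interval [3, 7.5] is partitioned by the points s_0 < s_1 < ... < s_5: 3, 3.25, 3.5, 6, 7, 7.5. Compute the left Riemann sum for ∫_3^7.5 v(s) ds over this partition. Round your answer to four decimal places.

16.0135

Subinterval widths: 0.25, 0.25, 2.5, 1, 0.5.
Left endpoints: 3, 3.25, 3.5, 6, 7.
v(3) ≈ 3.1623, v(3.25) ≈ 3.2404, v(3.5) ≈ 3.3166, v(6) ≈ 4.0000, v(7) ≈ 4.2426.
Sum = Σ Δs_i · v(s_i).
Sum ≈ 16.0135.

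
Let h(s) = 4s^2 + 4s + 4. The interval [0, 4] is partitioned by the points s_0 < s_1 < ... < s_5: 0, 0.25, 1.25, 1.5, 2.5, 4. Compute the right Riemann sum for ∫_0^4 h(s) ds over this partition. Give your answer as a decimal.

Subinterval widths: 0.25, 1, 0.25, 1, 1.5.
Right endpoints: 0.25, 1.25, 1.5, 2.5, 4.
h(0.25) = 5.25, h(1.25) = 15.25, h(1.5) = 19, h(2.5) = 39, h(4) = 84.
Sum = Σ Δs_i · h(s_i).
Sum = 186.3125.

186.3125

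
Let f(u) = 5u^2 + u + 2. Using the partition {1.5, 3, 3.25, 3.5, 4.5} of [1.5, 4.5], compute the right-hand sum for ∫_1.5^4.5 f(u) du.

Subinterval widths: 1.5, 0.25, 0.25, 1.
Right endpoints: 3, 3.25, 3.5, 4.5.
f(3) = 50, f(3.25) = 58.0625, f(3.5) = 66.75, f(4.5) = 107.75.
Sum = Σ Δu_i · f(u_i).
Sum = 213.953125.

213.953125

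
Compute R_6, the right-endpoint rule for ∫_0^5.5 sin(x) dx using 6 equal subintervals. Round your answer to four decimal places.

Δx = (5.5 − 0)/6 = 11/12.
Right endpoints: 11/12, 11/6, 2.75, 11/3, 55/12, 5.5.
f(11/12) ≈ 0.7936, f(11/6) ≈ 0.9657, f(2.75) ≈ 0.3817, f(11/3) ≈ -0.5013, f(55/12) ≈ -0.9917, f(5.5) ≈ -0.7055.
Sum = Δx · [f(11/12) + f(11/6) + f(2.75) + ...].
Sum ≈ -0.0527.

-0.0527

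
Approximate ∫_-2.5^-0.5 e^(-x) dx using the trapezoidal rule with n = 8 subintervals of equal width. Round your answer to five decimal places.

10.58858

Δx = (-0.5 − (-2.5))/8 = 0.25.
f(-2.5) ≈ 12.18249, f(-2.25) ≈ 9.48774, f(-2) ≈ 7.38906, f(-1.75) ≈ 5.75460, f(-1.5) ≈ 4.48169, f(-1.25) ≈ 3.49034, f(-1) ≈ 2.71828, f(-0.75) ≈ 2.11700, f(-0.5) ≈ 1.64872.
T_8 = (Δx/2)·[f(x_0) + 2f(x_1) + ... + 2f(x_{7}) + f(x_8)].
Sum ≈ 10.58858.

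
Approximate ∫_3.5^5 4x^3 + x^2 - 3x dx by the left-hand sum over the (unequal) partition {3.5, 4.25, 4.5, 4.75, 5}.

Subinterval widths: 0.75, 0.25, 0.25, 0.25.
Left endpoints: 3.5, 4.25, 4.5, 4.75.
f(3.5) = 173.25, f(4.25) = 312.375, f(4.5) = 371.25, f(4.75) = 437.
Sum = Σ Δx_i · f(x_i).
Sum = 410.09375.

410.09375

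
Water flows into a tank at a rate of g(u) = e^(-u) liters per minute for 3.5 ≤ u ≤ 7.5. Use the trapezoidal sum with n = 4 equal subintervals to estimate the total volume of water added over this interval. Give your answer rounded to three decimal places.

Δu = (7.5 − 3.5)/4 = 1.
g(3.5) ≈ 0.030, g(4.5) ≈ 0.011, g(5.5) ≈ 0.004, g(6.5) ≈ 0.002, g(7.5) ≈ 0.001.
T_4 = (Δu/2)·[g(u_0) + 2g(u_1) + 2g(u_2) + 2g(u_3) + g(u_4)].
Sum ≈ 0.032.

0.032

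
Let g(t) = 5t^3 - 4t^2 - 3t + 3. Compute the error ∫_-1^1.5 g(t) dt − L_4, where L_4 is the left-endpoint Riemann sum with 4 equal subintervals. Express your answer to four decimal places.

2.9704

Exact integral: ∫_-1^1.5 g(t) dt ≈ 4.869792.
L_4 ≈ 1.899414.
Error ≈ 4.869792 − 1.899414 ≈ 2.9704.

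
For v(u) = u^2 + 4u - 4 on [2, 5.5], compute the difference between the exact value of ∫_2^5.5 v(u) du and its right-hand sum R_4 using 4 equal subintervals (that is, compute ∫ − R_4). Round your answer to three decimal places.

-18.056

Exact integral: ∫_2^5.5 v(u) du ≈ 91.29167.
R_4 = 109.34765625.
Error ≈ 91.29167 − 109.34765625 ≈ -18.056.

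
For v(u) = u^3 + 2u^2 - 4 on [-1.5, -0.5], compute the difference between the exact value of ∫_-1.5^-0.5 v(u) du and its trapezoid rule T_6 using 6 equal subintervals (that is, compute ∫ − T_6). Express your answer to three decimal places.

0.005

Exact integral: ∫_-1.5^-0.5 v(u) du ≈ -3.08333.
T_6 ≈ -3.08796.
Error ≈ -3.08333 − (-3.08796) ≈ 0.005.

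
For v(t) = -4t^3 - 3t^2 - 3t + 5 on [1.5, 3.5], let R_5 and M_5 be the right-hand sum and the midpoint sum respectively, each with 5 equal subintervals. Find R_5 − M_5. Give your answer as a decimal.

-41.44

R_5 = -230.06.
M_5 = -188.62.
R_5 − M_5 = -41.44.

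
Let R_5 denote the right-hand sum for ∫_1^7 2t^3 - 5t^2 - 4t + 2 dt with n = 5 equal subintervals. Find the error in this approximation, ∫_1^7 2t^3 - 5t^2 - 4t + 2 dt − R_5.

-279.36

Exact integral: ∫_1^7 f(t) dt = 546.
R_5 = 825.36.
Error = 546 − 825.36 = -279.36.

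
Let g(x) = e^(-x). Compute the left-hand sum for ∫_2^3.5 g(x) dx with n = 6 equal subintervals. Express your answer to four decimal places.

Δx = (3.5 − 2)/6 = 0.25.
Left endpoints: 2, 2.25, 2.5, 2.75, 3, 3.25.
g(2) ≈ 0.1353, g(2.25) ≈ 0.1054, g(2.5) ≈ 0.0821, g(2.75) ≈ 0.0639, g(3) ≈ 0.0498, g(3.25) ≈ 0.0388.
Sum = Δx · [g(2) + g(2.25) + g(2.5) + ...].
Sum ≈ 0.1188.

0.1188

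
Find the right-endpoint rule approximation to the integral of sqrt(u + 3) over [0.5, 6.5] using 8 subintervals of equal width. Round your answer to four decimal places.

15.6047

Δu = (6.5 − 0.5)/8 = 0.75.
Right endpoints: 1.25, 2, 2.75, 3.5, 4.25, 5, 5.75, 6.5.
f(1.25) ≈ 2.0616, f(2) ≈ 2.2361, f(2.75) ≈ 2.3979, f(3.5) ≈ 2.5495, f(4.25) ≈ 2.6926, f(5) ≈ 2.8284, f(5.75) ≈ 2.9580, f(6.5) ≈ 3.0822.
Sum = Δu · [f(1.25) + f(2) + f(2.75) + ...].
Sum ≈ 15.6047.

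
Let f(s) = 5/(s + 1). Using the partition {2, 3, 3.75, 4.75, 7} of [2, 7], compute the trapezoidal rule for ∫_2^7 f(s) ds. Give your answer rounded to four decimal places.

4.9643

Subinterval widths: 1, 0.75, 1, 2.25.
f(2) = 5/3, f(3) = 1.25, f(3.75) = 20/19, f(4.75) = 20/23, f(7) = 0.625.
On each subinterval the trapezoid contributes (Δs_i/2)·[f(s_{i-1}) + f(s_i)].
Sum ≈ 4.9643.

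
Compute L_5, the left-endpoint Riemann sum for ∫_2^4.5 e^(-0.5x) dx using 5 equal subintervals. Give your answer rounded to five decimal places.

0.59331

Δx = (4.5 − 2)/5 = 0.5.
Left endpoints: 2, 2.5, 3, 3.5, 4.
f(2) ≈ 0.36788, f(2.5) ≈ 0.28650, f(3) ≈ 0.22313, f(3.5) ≈ 0.17377, f(4) ≈ 0.13534.
Sum = Δx · [f(2) + f(2.5) + f(3) + f(3.5) + f(4)].
Sum ≈ 0.59331.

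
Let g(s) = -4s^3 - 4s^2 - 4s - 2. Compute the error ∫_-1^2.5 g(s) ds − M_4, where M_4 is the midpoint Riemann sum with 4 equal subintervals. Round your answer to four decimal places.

-2.9030

Exact integral: ∫_-1^2.5 g(s) ds ≈ -77.729167.
M_4 ≈ -74.826172.
Error ≈ -77.729167 − (-74.826172) ≈ -2.9030.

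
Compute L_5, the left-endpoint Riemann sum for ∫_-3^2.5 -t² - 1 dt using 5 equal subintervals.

-22.33

Δt = (2.5 − (-3))/5 = 1.1.
Left endpoints: -3, -1.9, -0.8, 0.3, 1.4.
f(-3) = -10, f(-1.9) = -4.61, f(-0.8) = -1.64, f(0.3) = -1.09, f(1.4) = -2.96.
Sum = Δt · [f(-3) + f(-1.9) + f(-0.8) + f(0.3) + f(1.4)].
Sum = -22.33.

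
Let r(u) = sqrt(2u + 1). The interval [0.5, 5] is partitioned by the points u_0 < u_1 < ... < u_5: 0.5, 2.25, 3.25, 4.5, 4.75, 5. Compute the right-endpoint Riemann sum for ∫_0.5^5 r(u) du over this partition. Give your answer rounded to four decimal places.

12.4348

Subinterval widths: 1.75, 1, 1.25, 0.25, 0.25.
Right endpoints: 2.25, 3.25, 4.5, 4.75, 5.
r(2.25) ≈ 2.3452, r(3.25) ≈ 2.7386, r(4.5) ≈ 3.1623, r(4.75) ≈ 3.2404, r(5) ≈ 3.3166.
Sum = Σ Δu_i · r(u_i).
Sum ≈ 12.4348.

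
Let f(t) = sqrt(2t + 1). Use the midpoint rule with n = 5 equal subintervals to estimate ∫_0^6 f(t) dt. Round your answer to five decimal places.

15.32977

Δt = (6 − 0)/5 = 1.2.
Midpoints: 0.6, 1.8, 3, 4.2, 5.4.
f(0.6) ≈ 1.48324, f(1.8) ≈ 2.14476, f(3) ≈ 2.64575, f(4.2) ≈ 3.06594, f(5.4) ≈ 3.43511.
Sum = Δt · [f(0.6) + f(1.8) + f(3) + f(4.2) + f(5.4)].
Sum ≈ 15.32977.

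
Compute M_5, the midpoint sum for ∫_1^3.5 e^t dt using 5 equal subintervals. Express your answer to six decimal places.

30.082827

Δt = (3.5 − 1)/5 = 0.5.
Midpoints: 1.25, 1.75, 2.25, 2.75, 3.25.
f(1.25) ≈ 3.490343, f(1.75) ≈ 5.754603, f(2.25) ≈ 9.487736, f(2.75) ≈ 15.642632, f(3.25) ≈ 25.790340.
Sum = Δt · [f(1.25) + f(1.75) + f(2.25) + f(2.75) + f(3.25)].
Sum ≈ 30.082827.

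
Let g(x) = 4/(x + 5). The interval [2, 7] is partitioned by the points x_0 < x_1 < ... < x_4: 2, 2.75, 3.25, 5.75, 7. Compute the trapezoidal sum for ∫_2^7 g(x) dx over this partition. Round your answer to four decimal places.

2.1701

Subinterval widths: 0.75, 0.5, 2.5, 1.25.
g(2) = 4/7, g(2.75) = 16/31, g(3.25) = 16/33, g(5.75) = 16/43, g(7) = 1/3.
On each subinterval the trapezoid contributes (Δx_i/2)·[g(x_{i-1}) + g(x_i)].
Sum ≈ 2.1701.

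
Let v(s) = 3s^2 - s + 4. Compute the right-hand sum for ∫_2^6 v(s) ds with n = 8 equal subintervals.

Δs = (6 − 2)/8 = 0.5.
Right endpoints: 2.5, 3, 3.5, 4, 4.5, 5, 5.5, 6.
v(2.5) = 20.25, v(3) = 28, v(3.5) = 37.25, v(4) = 48, v(4.5) = 60.25, v(5) = 74, v(5.5) = 89.25, v(6) = 106.
Sum = Δs · [v(2.5) + v(3) + v(3.5) + ...].
Sum = 231.5.

231.5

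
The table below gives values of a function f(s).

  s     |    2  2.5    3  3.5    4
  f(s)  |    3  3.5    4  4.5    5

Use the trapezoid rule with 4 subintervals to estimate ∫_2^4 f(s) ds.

Δs = 0.5.
T_4 = (0.5/2)·[3 + 2·3.5 + 2·4 + 2·4.5 + 5] = 8.

8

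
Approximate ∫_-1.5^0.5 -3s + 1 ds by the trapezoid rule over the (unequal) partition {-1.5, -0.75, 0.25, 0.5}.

5

Subinterval widths: 0.75, 1, 0.25.
f(-1.5) = 5.5, f(-0.75) = 3.25, f(0.25) = 0.25, f(0.5) = -0.5.
On each subinterval the trapezoid contributes (Δs_i/2)·[f(s_{i-1}) + f(s_i)].
Sum = 5.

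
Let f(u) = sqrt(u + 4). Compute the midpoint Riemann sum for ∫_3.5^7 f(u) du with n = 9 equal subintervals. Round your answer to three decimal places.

Δu = (7 − 3.5)/9 = 7/18.
Midpoints: 133/36, 49/12, 161/36, 175/36, 5.25, 203/36, 217/36, 77/12, 245/36.
f(133/36) ≈ 2.774, f(49/12) ≈ 2.843, f(161/36) ≈ 2.911, f(175/36) ≈ 2.977, f(5.25) ≈ 3.041, f(203/36) ≈ 3.105, f(217/36) ≈ 3.167, f(77/12) ≈ 3.227, f(245/36) ≈ 3.287.
Sum = Δu · [f(133/36) + f(49/12) + f(161/36) + ...].
Sum ≈ 10.629.

10.629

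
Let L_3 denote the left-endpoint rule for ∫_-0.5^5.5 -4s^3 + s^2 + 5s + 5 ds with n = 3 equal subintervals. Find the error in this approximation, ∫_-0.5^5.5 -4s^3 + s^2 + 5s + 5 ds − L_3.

Exact integral: ∫_-0.5^5.5 f(s) ds = -754.5.
L_3 = -264.5.
Error = -754.5 − (-264.5) = -490.

-490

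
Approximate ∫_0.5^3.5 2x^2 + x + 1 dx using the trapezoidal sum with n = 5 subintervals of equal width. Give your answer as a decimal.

37.86

Δx = (3.5 − 0.5)/5 = 0.6.
f(0.5) = 2, f(1.1) = 4.52, f(1.7) = 8.48, f(2.3) = 13.88, f(2.9) = 20.72, f(3.5) = 29.
T_5 = (Δx/2)·[f(x_0) + 2f(x_1) + ... + 2f(x_{4}) + f(x_5)].
Sum = 37.86.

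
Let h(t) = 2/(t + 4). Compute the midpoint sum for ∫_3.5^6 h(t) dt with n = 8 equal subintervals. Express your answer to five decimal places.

Δt = (6 − 3.5)/8 = 0.3125.
Midpoints: 3.65625, 3.96875, 4.28125, 4.59375, 4.90625, 5.21875, 5.53125, 5.84375.
h(3.65625) = 64/245, h(3.96875) = 64/255, h(4.28125) = 64/265, h(4.59375) = 64/275, h(4.90625) = 64/285, h(5.21875) = 64/295, h(5.53125) = 64/305, h(5.84375) = 64/315.
Sum = Δt · [h(3.65625) + h(3.96875) + h(4.28125) + ...].
Sum ≈ 0.57530.

0.57530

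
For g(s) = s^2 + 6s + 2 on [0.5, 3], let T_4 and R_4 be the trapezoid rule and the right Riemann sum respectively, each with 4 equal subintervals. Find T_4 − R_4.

T_4 = 40.37109375.
R_4 = 47.79296875.
T_4 − R_4 = -7.421875.

-7.421875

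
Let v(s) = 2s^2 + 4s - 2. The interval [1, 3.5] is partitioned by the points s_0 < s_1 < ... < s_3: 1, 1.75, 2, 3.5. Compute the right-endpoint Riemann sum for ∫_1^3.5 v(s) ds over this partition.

66.59375

Subinterval widths: 0.75, 0.25, 1.5.
Right endpoints: 1.75, 2, 3.5.
v(1.75) = 11.125, v(2) = 14, v(3.5) = 36.5.
Sum = Σ Δs_i · v(s_i).
Sum = 66.59375.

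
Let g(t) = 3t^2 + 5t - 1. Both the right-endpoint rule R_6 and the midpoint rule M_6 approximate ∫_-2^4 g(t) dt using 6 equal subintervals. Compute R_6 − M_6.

R_6 = 132.
M_6 = 94.5.
R_6 − M_6 = 37.5.

37.5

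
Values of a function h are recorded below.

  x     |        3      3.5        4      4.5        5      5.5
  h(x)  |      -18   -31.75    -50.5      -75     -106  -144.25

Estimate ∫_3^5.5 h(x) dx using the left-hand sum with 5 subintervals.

-140.625

Δx = 0.5.
Sum = 0.5·[(-18) + (-31.75) + (-50.5) + (-75) + (-106)] = -140.625.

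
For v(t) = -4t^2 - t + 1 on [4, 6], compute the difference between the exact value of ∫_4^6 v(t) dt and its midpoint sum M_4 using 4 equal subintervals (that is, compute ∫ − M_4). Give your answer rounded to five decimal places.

-0.16667

Exact integral: ∫_4^6 v(t) dt ≈ -210.6666667.
M_4 = -210.5.
Error ≈ -210.6666667 − (-210.5) ≈ -0.16667.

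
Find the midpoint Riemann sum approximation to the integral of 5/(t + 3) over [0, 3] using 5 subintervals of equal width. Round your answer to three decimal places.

Δt = (3 − 0)/5 = 0.6.
Midpoints: 0.3, 0.9, 1.5, 2.1, 2.7.
f(0.3) = 50/33, f(0.9) = 50/39, f(1.5) = 10/9, f(2.1) = 50/51, f(2.7) = 50/57.
Sum = Δt · [f(0.3) + f(0.9) + f(1.5) + f(2.1) + f(2.7)].
Sum ≈ 3.460.

3.460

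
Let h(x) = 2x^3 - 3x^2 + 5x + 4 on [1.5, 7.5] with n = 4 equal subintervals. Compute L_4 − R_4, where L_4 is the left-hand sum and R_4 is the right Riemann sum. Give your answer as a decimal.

L_4 = 845.25.
R_4 = 1902.75.
L_4 − R_4 = -1057.5.

-1057.5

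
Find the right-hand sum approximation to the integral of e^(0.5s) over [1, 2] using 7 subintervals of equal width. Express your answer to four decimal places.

Δs = (2 − 1)/7 = 1/7.
Right endpoints: 8/7, 9/7, 10/7, 11/7, 12/7, 13/7, 2.
f(8/7) ≈ 1.7708, f(9/7) ≈ 1.9019, f(10/7) ≈ 2.0427, f(11/7) ≈ 2.1940, f(12/7) ≈ 2.3564, f(13/7) ≈ 2.5309, f(2) ≈ 2.7183.
Sum = Δs · [f(8/7) + f(9/7) + f(10/7) + ...].
Sum ≈ 2.2164.

2.2164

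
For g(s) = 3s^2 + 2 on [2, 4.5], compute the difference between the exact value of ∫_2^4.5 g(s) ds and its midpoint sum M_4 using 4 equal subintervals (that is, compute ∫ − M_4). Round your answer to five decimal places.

Exact integral: ∫_2^4.5 g(s) ds = 88.125.
M_4 ≈ 87.8808594.
Error ≈ 88.125 − 87.8808594 ≈ 0.24414.

0.24414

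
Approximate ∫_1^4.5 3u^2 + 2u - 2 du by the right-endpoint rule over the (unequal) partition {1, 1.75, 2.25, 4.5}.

Subinterval widths: 0.75, 0.5, 2.25.
Right endpoints: 1.75, 2.25, 4.5.
f(1.75) = 10.6875, f(2.25) = 17.6875, f(4.5) = 67.75.
Sum = Σ Δu_i · f(u_i).
Sum = 169.296875.

169.296875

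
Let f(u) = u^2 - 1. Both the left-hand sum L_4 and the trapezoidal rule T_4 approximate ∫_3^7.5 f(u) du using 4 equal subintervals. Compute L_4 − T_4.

L_4 = 101.49609375.
T_4 = 128.07421875.
L_4 − T_4 = -26.578125.

-26.578125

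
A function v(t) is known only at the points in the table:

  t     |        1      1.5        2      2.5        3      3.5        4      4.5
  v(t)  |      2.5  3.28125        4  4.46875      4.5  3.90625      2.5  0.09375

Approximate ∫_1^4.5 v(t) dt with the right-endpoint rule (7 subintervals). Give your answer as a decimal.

11.375

Δt = 0.5.
Sum = 0.5·[3.28125 + 4 + 4.46875 + 4.5 + 3.90625 + 2.5 + 0.09375] = 11.375.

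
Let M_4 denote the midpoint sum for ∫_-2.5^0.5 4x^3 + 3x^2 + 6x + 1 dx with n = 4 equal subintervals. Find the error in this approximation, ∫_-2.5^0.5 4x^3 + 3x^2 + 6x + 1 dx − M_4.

Exact integral: ∫_-2.5^0.5 f(x) dx = -38.25.
M_4 = -36.984375.
Error = -38.25 − (-36.984375) = -1.265625.

-1.265625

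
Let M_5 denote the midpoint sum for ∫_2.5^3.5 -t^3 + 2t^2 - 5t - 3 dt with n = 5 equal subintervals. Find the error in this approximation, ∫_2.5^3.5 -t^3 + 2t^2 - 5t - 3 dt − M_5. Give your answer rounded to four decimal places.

-0.0233

Exact integral: ∫_2.5^3.5 f(t) dt ≈ -27.583333.
M_5 = -27.56.
Error ≈ -27.583333 − (-27.56) ≈ -0.0233.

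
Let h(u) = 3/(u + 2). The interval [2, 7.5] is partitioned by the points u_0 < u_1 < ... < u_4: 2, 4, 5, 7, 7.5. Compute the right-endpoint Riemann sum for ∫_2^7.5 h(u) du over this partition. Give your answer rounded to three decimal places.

2.253

Subinterval widths: 2, 1, 2, 0.5.
Right endpoints: 4, 5, 7, 7.5.
h(4) = 0.5, h(5) = 3/7, h(7) = 1/3, h(7.5) = 6/19.
Sum = Σ Δu_i · h(u_i).
Sum ≈ 2.253.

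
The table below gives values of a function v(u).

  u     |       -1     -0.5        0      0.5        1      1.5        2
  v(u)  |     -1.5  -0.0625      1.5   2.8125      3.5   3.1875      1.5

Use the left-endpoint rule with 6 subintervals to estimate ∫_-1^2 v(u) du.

4.71875

Δu = 0.5.
Sum = 0.5·[(-1.5) + (-0.0625) + 1.5 + 2.8125 + 3.5 + 3.1875] = 4.71875.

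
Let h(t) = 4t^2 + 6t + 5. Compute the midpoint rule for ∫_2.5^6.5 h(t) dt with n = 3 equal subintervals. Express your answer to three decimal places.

470.963

Δt = (6.5 − 2.5)/3 = 4/3.
Midpoints: 19/6, 4.5, 35/6.
h(19/6) = 577/9, h(4.5) = 113, h(35/6) = 1585/9.
Sum = Δt · [h(19/6) + h(4.5) + h(35/6)].
Sum ≈ 470.963.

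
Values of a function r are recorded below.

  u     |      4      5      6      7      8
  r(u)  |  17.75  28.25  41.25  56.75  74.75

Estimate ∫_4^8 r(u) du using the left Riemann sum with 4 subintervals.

144

Δu = 1.
Sum = 1·[17.75 + 28.25 + 41.25 + 56.75] = 144.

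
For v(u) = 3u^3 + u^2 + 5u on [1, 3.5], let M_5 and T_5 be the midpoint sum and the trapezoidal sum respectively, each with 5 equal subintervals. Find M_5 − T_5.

-3.3203125

M_5 = 152.7734375.
T_5 = 156.09375.
M_5 − T_5 = -3.3203125.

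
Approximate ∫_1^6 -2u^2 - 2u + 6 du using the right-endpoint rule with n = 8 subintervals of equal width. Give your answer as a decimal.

Δu = (6 − 1)/8 = 0.625.
Right endpoints: 1.625, 2.25, 2.875, 3.5, 4.125, 4.75, 5.375, 6.
f(1.625) = -2.53125, f(2.25) = -8.625, f(2.875) = -16.28125, f(3.5) = -25.5, f(4.125) = -36.28125, f(4.75) = -48.625, f(5.375) = -62.53125, f(6) = -78.
Sum = Δu · [f(1.625) + f(2.25) + f(2.875) + ...].
Sum = -173.984375.

-173.984375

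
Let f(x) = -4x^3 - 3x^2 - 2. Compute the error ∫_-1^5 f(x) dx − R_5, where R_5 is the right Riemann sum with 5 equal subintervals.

384.48

Exact integral: ∫_-1^5 f(x) dx = -762.
R_5 = -1146.48.
Error = -762 − (-1146.48) = 384.48.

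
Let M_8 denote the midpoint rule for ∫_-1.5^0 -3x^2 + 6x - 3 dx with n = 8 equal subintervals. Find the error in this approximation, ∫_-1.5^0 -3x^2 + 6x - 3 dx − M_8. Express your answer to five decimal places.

-0.01318

Exact integral: ∫_-1.5^0 f(x) dx = -14.625.
M_8 ≈ -14.6118164.
Error ≈ -14.625 − (-14.6118164) ≈ -0.01318.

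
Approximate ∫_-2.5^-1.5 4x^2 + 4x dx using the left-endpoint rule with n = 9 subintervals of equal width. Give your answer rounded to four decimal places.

9.0082

Δx = (-1.5 − (-2.5))/9 = 1/9.
Left endpoints: -2.5, -43/18, -41/18, -13/6, -37/18, -35/18, -11/6, -31/18, -29/18.
f(-2.5) = 15, f(-43/18) = 1075/81, f(-41/18) = 943/81, f(-13/6) = 91/9, f(-37/18) = 703/81, f(-35/18) = 595/81, f(-11/6) = 55/9, f(-31/18) = 403/81, f(-29/18) = 319/81.
Sum = Δx · [f(-2.5) + f(-43/18) + f(-41/18) + ...].
Sum ≈ 9.0082.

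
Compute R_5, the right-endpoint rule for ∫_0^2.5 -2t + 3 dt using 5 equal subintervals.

0

Δt = (2.5 − 0)/5 = 0.5.
Right endpoints: 0.5, 1, 1.5, 2, 2.5.
f(0.5) = 2, f(1) = 1, f(1.5) = 0, f(2) = -1, f(2.5) = -2.
Sum = Δt · [f(0.5) + f(1) + f(1.5) + f(2) + f(2.5)].
Sum = 0.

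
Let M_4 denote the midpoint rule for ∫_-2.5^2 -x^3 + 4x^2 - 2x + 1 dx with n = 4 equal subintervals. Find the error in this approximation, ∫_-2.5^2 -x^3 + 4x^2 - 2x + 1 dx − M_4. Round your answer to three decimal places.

2.254

Exact integral: ∫_-2.5^2 f(x) dx = 44.015625.
M_4 ≈ 41.76123.
Error ≈ 44.015625 − 41.76123 ≈ 2.254.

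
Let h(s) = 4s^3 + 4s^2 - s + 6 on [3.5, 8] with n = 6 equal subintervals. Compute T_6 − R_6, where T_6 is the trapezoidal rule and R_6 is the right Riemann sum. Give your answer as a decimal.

-779.625

T_6 = 4603.359375.
R_6 = 5382.984375.
T_6 − R_6 = -779.625.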